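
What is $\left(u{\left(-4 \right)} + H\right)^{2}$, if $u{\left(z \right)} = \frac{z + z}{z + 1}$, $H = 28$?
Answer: $\frac{8464}{9} \approx 940.44$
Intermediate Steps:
$u{\left(z \right)} = \frac{2 z}{1 + z}$
$\left(u{\left(-4 \right)} + H\right)^{2} = \left(2 \left(-4\right) \frac{1}{1 - 4} + 28\right)^{2} = \left(2 \left(-4\right) \frac{1}{-3} + 28\right)^{2} = \left(2 \left(-4\right) \left(- \frac{1}{3}\right) + 28\right)^{2} = \left(\frac{8}{3} + 28\right)^{2} = \left(\frac{92}{3}\right)^{2} = \frac{8464}{9}$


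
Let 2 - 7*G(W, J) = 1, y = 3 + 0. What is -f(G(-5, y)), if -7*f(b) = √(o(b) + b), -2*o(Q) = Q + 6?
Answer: I*√574/98 ≈ 0.24447*I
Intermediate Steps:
y = 3
o(Q) = -3 - Q/2 (o(Q) = -(Q + 6)/2 = -(6 + Q)/2 = -3 - Q/2)
G(W, J) = ⅐ (G(W, J) = 2/7 - ⅐*1 = 2/7 - ⅐ = ⅐)
f(b) = -√(-3 + b/2)/7 (f(b) = -√((-3 - b/2) + b)/7 = -√(-3 + b/2)/7)
-f(G(-5, y)) = -(-1)*√(-12 + 2*(⅐))/14 = -(-1)*√(-12 + 2/7)/14 = -(-1)*√(-82/7)/14 = -(-1)*I*√574/7/14 = -(-1)*I*√574/98 = I*√574/98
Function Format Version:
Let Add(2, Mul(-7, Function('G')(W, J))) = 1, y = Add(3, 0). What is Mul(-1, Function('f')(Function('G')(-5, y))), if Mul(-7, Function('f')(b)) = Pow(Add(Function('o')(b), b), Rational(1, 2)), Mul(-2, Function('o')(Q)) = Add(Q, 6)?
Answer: Mul(Rational(1, 98), I, Pow(574, Rational(1, 2))) ≈ Mul(0.24447, I)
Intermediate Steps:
y = 3
Function('o')(Q) = Add(-3, Mul(Rational(-1, 2), Q)) (Function('o')(Q) = Mul(Rational(-1, 2), Add(Q, 6)) = Mul(Rational(-1, 2), Add(6, Q)) = Add(-3, Mul(Rational(-1, 2), Q)))
Function('G')(W, J) = Rational(1, 7) (Function('G')(W, J) = Add(Rational(2, 7), Mul(Rational(-1, 7), 1)) = Add(Rational(2, 7), Rational(-1, 7)) = Rational(1, 7))
Function('f')(b) = Mul(Rational(-1, 7), Pow(Add(-3, Mul(Rational(1, 2), b)), Rational(1, 2))) (Function('f')(b) = Mul(Rational(-1, 7), Pow(Add(Add(-3, Mul(Rational(-1, 2), b)), b), Rational(1, 2))) = Mul(Rational(-1, 7), Pow(Add(-3, Mul(Rational(1, 2), b)), Rational(1, 2))))
Mul(-1, Function('f')(Function('G')(-5, y))) = Mul(-1, Mul(Rational(-1, 14), Pow(Add(-12, Mul(2, Rational(1, 7))), Rational(1, 2)))) = Mul(-1, Mul(Rational(-1, 14), Pow(Add(-12, Rational(2, 7)), Rational(1, 2)))) = Mul(-1, Mul(Rational(-1, 14), Pow(Rational(-82, 7), Rational(1, 2)))) = Mul(-1, Mul(Rational(-1, 14), Mul(Rational(1, 7), I, Pow(574, Rational(1, 2))))) = Mul(-1, Mul(Rational(-1, 98), I, Pow(574, Rational(1, 2)))) = Mul(Rational(1, 98), I, Pow(574, Rational(1, 2)))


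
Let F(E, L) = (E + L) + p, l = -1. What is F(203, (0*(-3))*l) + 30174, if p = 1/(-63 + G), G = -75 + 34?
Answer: 3159207/104 ≈ 30377.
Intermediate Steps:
G = -41
p = -1/104 (p = 1/(-63 - 41) = 1/(-104) = -1/104 ≈ -0.0096154)
F(E, L) = -1/104 + E + L (F(E, L) = (E + L) - 1/104 = -1/104 + E + L)
F(203, (0*(-3))*l) + 30174 = (-1/104 + 203 + (0*(-3))*(-1)) + 30174 = (-1/104 + 203 + 0*(-1)) + 30174 = (-1/104 + 203 + 0) + 30174 = 21111/104 + 30174 = 3159207/104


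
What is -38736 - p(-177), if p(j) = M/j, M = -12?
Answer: -2285428/59 ≈ -38736.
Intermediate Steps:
p(j) = -12/j
-38736 - p(-177) = -38736 - (-12)/(-177) = -38736 - (-12)*(-1)/177 = -38736 - 1*4/59 = -38736 - 4/59 = -2285428/59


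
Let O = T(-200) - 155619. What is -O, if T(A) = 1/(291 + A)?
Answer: 14161328/91 ≈ 1.5562e+5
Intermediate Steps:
O = -14161328/91 (O = 1/(291 - 200) - 155619 = 1/91 - 155619 = -14161328/91 ≈ -1.5562e+5)
-O = -1*(-14161328/91) = 14161328/91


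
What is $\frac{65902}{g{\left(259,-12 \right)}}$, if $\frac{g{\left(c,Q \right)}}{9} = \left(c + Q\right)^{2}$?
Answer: $\frac{65902}{549081} \approx 0.12002$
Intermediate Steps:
$g{\left(c,Q \right)} = 9 \left(Q + c\right)^{2}$ ($g{\left(c,Q \right)} = 9 \left(c + Q\right)^{2} = 9 \left(Q + c\right)^{2}$)
$\frac{65902}{g{\left(259,-12 \right)}} = \frac{65902}{9 \left(-12 + 259\right)^{2}} = \frac{65902}{9 \cdot 247^{2}} = \frac{65902}{9 \cdot 61009} = \frac{65902}{549081}$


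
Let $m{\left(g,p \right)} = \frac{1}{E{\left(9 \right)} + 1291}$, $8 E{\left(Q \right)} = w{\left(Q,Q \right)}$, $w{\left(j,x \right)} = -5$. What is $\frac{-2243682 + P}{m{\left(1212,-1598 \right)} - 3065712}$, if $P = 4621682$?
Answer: $- \frac{3068511750}{3955918121} \approx -0.77568$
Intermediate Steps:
$E{\left(Q \right)} = - \frac{5}{8}$ ($E{\left(Q \right)} = \frac{1}{8} \left(-5\right) = - \frac{5}{8}$)
$m{\left(g,p \right)} = \frac{8}{10323}$ ($m{\left(g,p \right)} = \frac{1}{- \frac{5}{8} + 1291} = \frac{1}{\frac{10323}{8}} = \frac{8}{10323}$)
$\frac{-2243682 + P}{m{\left(1212,-1598 \right)} - 3065712} = \frac{-2243682 + 4621682}{\frac{8}{10323} - 3065712} = \frac{2378000}{- \frac{31647344968}{10323}} = 2378000 \left(- \frac{10323}{31647344968}\right) = - \frac{3068511750}{3955918121}$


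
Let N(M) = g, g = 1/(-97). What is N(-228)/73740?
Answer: -1/7152780 ≈ -1.3981e-7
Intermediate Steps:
g = -1/97 ≈ -0.010309
N(M) = -1/97
N(-228)/73740 = -1/97/73740 = -1/97*1/73740 = -1/7152780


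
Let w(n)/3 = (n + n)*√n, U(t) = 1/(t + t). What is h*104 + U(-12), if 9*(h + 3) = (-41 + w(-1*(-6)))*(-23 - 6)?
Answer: 966781/72 - 12064*√6 ≈ -16123.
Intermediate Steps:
U(t) = 1/(2*t)
w(n) = 6*n^(3/2) (w(n) = 3*((n + n)*√n) = 3*((2*n)*√n) = 3*(2*n^(3/2)) = 6*n^(3/2))
h = 1162/9 - 116*√6 (h = -3 + ((-41 + 6*(-1*(-6))^(3/2))*(-23 - 6))/9 = -3 + ((-41 + 6*6^(3/2))*(-29))/9 = -3 + ((-41 + 6*(6*√6))*(-29))/9 = -3 + ((-41 + 36*√6)*(-29))/9 = -3 + (1189 - 1044*√6)/9 = -3 + (1189/9 - 116*√6) = 1162/9 - 116*√6 ≈ -155.03)
h*104 + U(-12) = (1162/9 - 116*√6)*104 + (½)/(-12) = (120848/9 - 12064*√6) + (½)*(-1/12) = (120848/9 - 12064*√6) - 1/24 = 966781/72 - 12064*√6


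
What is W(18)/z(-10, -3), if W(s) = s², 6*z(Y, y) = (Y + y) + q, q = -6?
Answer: -1944/19 ≈ -102.32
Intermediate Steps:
z(Y, y) = -1 + Y/6 + y/6 (z(Y, y) = ((Y + y) - 6)/6 = (-6 + Y + y)/6 = -1 + Y/6 + y/6)
W(18)/z(-10, -3) = 18²/(-1 + (⅙)*(-10) + (⅙)*(-3)) = 324/(-1 - 5/3 - ½) = 324/(-19/6) = 324*(-6/19) = -1944/19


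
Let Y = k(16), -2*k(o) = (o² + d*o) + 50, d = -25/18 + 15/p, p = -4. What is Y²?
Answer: 1014049/81 ≈ 12519.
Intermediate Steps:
d = -185/36 (d = -25/18 + 15/(-4) = -25*1/18 + 15*(-¼) = -25/18 - 15/4 = -185/36 ≈ -5.1389)
k(o) = -25 - o²/2 + 185*o/72 (k(o) = -((o² - 185*o/36) + 50)/2 = -(50 + o² - 185*o/36)/2 = -25 - o²/2 + 185*o/72)
Y = -1007/9 (Y = -25 - ½*16² + (185/72)*16 = -25 - ½*256 + 370/9 = -25 - 128 + 370/9 = -1007/9 ≈ -111.89)
Y² = (-1007/9)² = 1014049/81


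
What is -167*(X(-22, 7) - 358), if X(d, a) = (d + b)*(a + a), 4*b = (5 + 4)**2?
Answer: 127755/2 ≈ 63878.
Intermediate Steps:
b = 81/4 (b = (5 + 4)**2/4 = (1/4)*9**2 = (1/4)*81 = 81/4 ≈ 20.250)
X(d, a) = 2*a*(81/4 + d) (X(d, a) = (d + 81/4)*(a + a) = (81/4 + d)*(2*a) = 2*a*(81/4 + d))
-167*(X(-22, 7) - 358) = -167*((1/2)*7*(81 + 4*(-22)) - 358) = -167*((1/2)*7*(81 - 88) - 358) = -167*((1/2)*7*(-7) - 358) = -167*(-49/2 - 358) = -167*(-765/2) = 127755/2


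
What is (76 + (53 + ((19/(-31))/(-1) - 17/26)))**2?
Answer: 10803731481/649636 ≈ 16630.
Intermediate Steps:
(76 + (53 + ((19/(-31))/(-1) - 17/26)))**2 = (76 + (53 + ((19*(-1/31))*(-1) - 17*1/26)))**2 = (76 + (53 + (-19/31*(-1) - 17/26)))**2 = (76 + (53 + (19/31 - 17/26)))**2 = (76 + (53 - 33/806))**2 = (76 + 42685/806)**2 = (103941/806)**2 = 10803731481/649636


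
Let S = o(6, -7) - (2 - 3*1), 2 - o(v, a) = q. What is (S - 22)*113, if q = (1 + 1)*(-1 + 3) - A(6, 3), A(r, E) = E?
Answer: -2260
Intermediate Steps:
q = 1 (q = (1 + 1)*(-1 + 3) - 1*3 = 2*2 - 3 = 4 - 3 = 1)
o(v, a) = 1 (o(v, a) = 2 - 1*1 = 2 - 1 = 1)
S = 2 (S = 1 - (2 - 3*1) = 1 - (2 - 3) = 1 - (-1) = 1 - 1*(-1) = 1 + 1 = 2)
(S - 22)*113 = (2 - 22)*113 = -20*113 = -2260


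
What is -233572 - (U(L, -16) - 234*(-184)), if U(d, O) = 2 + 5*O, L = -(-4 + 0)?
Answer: -276550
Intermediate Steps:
L = 4 (L = -1*(-4) = 4)
-233572 - (U(L, -16) - 234*(-184)) = -233572 - ((2 + 5*(-16)) - 234*(-184)) = -233572 - ((2 - 80) + 43056) = -233572 - (-78 + 43056) = -233572 - 1*42978 = -233572 - 42978 = -276550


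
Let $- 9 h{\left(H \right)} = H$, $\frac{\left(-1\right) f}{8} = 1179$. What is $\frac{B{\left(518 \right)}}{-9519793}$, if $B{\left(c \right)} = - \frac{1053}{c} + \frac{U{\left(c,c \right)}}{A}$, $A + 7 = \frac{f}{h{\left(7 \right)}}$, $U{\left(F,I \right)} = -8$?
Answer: $\frac{89364475}{418362554093386} \approx 2.1361 \cdot 10^{-7}$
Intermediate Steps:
$f = -9432$ ($f = \left(-8\right) 1179 = -9432$)
$h{\left(H \right)} = - \frac{H}{9}$
$A = \frac{84839}{7}$ ($A = -7 - \frac{9432}{\left(- \frac{1}{9}\right) 7} = -7 - \frac{9432}{- \frac{7}{9}} = -7 - - \frac{84888}{7} = -7 + \frac{84888}{7} = \frac{84839}{7} \approx 12120.0$)
$B{\left(c \right)} = - \frac{56}{84839} - \frac{1053}{c}$ ($B{\left(c \right)} = - \frac{1053}{c} - \frac{8}{\frac{84839}{7}} = - \frac{1053}{c} - \frac{56}{84839} = - \frac{56}{84839} - \frac{1053}{c}$)
$\frac{B{\left(518 \right)}}{-9519793} = \frac{- \frac{56}{84839} - \frac{1053}{518}}{-9519793} = \left(- \frac{56}{84839} - \frac{1053}{518}\right) \left(- \frac{1}{9519793}\right) = \left(- \frac{89364475}{43946602}\right) \left(- \frac{1}{9519793}\right) = \frac{89364475}{418362554093386}$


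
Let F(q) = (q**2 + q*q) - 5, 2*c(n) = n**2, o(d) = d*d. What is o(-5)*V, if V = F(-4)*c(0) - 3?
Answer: -75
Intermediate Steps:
o(d) = d**2
c(n) = n**2/2
F(q) = -5 + 2*q**2 (F(q) = (q**2 + q**2) - 5 = 2*q**2 - 5 = -5 + 2*q**2)
V = -3 (V = (-5 + 2*(-4)**2)*((1/2)*0**2) - 3 = (-5 + 2*16)*((1/2)*0) - 3 = (-5 + 32)*0 - 3 = 27*0 - 3 = 0 - 3 = -3)
o(-5)*V = (-5)**2*(-3) = 25*(-3) = -75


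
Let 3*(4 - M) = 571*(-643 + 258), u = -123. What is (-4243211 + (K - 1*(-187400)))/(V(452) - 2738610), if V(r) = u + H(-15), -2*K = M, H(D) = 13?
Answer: 24554713/16432320 ≈ 1.4943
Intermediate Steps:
M = 219847/3 (M = 4 - 571*(-643 + 258)/3 = 4 - 571*(-385)/3 = 4 - 1/3*(-219835) = 4 + 219835/3 = 219847/3 ≈ 73282.)
K = -219847/6 (K = -1/2*219847/3 = -219847/6 ≈ -36641.)
V(r) = -110 (V(r) = -123 + 13 = -110)
(-4243211 + (K - 1*(-187400)))/(V(452) - 2738610) = (-4243211 + (-219847/6 - 1*(-187400)))/(-110 - 2738610) = (-4243211 + (-219847/6 + 187400))/(-2738720) = (-4243211 + 904553/6)*(-1/2738720) = -24554713/6*(-1/2738720) = 24554713/16432320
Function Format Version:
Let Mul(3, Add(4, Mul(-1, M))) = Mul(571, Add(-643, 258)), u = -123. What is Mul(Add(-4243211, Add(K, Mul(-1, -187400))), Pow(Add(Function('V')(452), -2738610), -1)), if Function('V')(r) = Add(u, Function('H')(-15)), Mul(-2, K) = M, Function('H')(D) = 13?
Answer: Rational(24554713, 16432320) ≈ 1.4943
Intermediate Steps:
M = Rational(219847, 3) (M = Add(4, Mul(Rational(-1, 3), Mul(571, Add(-643, 258)))) = Add(4, Mul(Rational(-1, 3), Mul(571, -385))) = Add(4, Mul(Rational(-1, 3), -219835)) = Add(4, Rational(219835, 3)) = Rational(219847, 3) ≈ 73282.)
K = Rational(-219847, 6) (K = Mul(Rational(-1, 2), Rational(219847, 3)) = Rational(-219847, 6) ≈ -36641.)
Function('V')(r) = -110 (Function('V')(r) = Add(-123, 13) = -110)
Mul(Add(-4243211, Add(K, Mul(-1, -187400))), Pow(Add(Function('V')(452), -2738610), -1)) = Mul(Add(-4243211, Add(Rational(-219847, 6), Mul(-1, -187400))), Pow(Add(-110, -2738610), -1)) = Mul(Add(-4243211, Add(Rational(-219847, 6), 187400)), Pow(-2738720, -1)) = Mul(Add(-4243211, Rational(904553, 6)), Rational(-1, 2738720)) = Mul(Rational(-24554713, 6), Rational(-1, 2738720)) = Rational(24554713, 16432320)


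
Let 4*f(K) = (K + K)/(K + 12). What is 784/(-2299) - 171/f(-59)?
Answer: -37000382/135641 ≈ -272.78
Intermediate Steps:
f(K) = K/(2*(12 + K)) (f(K) = ((K + K)/(K + 12))/4 = ((2*K)/(12 + K))/4 = (2*K/(12 + K))/4 = K/(2*(12 + K)))
784/(-2299) - 171/f(-59) = 784/(-2299) - 171/((1/2)*(-59)/(12 - 59)) = 784*(-1/2299) - 171/((1/2)*(-59)/(-47)) = -784/2299 - 171/((1/2)*(-59)*(-1/47)) = -784/2299 - 171/59/94 = -784/2299 - 171*94/59 = -784/2299 - 16074/59 = -37000382/135641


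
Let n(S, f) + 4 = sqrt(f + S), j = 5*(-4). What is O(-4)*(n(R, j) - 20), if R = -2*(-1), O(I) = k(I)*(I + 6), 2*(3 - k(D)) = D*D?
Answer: 240 - 30*I*sqrt(2) ≈ 240.0 - 42.426*I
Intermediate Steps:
j = -20
k(D) = 3 - D**2/2 (k(D) = 3 - D*D/2 = 3 - D**2/2)
O(I) = (3 - I**2/2)*(6 + I) (O(I) = (3 - I**2/2)*(I + 6) = (3 - I**2/2)*(6 + I))
R = 2
n(S, f) = -4 + sqrt(S + f) (n(S, f) = -4 + sqrt(f + S) = -4 + sqrt(S + f))
O(-4)*(n(R, j) - 20) = (-(-6 + (-4)**2)*(6 - 4)/2)*((-4 + sqrt(2 - 20)) - 20) = (-1/2*(-6 + 16)*2)*((-4 + sqrt(-18)) - 20) = (-1/2*10*2)*((-4 + 3*I*sqrt(2)) - 20) = -10*(-24 + 3*I*sqrt(2)) = 240 - 30*I*sqrt(2)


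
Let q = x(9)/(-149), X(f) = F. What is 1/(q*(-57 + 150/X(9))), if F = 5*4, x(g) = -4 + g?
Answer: 298/495 ≈ 0.60202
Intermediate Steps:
F = 20
X(f) = 20
q = -5/149 (q = (-4 + 9)/(-149) = 5*(-1/149) = -5/149 ≈ -0.033557)
1/(q*(-57 + 150/X(9))) = 1/(-5*(-57 + 150/20)/149) = 1/(-5*(-57 + 150*(1/20))/149) = 1/(-5*(-57 + 15/2)/149) = 1/(-5/149*(-99/2)) = 1/(495/298) = 298/495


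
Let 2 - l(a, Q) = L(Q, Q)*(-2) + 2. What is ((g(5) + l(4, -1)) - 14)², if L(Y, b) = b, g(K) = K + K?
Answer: 36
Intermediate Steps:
g(K) = 2*K
l(a, Q) = 2*Q (l(a, Q) = 2 - (Q*(-2) + 2) = 2 - (-2*Q + 2) = 2 - (2 - 2*Q) = 2 + (-2 + 2*Q) = 2*Q)
((g(5) + l(4, -1)) - 14)² = ((2*5 + 2*(-1)) - 14)² = ((10 - 2) - 14)² = (8 - 14)² = (-6)² = 36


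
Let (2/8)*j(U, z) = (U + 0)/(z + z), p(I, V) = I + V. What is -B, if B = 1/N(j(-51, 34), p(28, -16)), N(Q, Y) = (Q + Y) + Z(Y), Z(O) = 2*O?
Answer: -1/33 ≈ -0.030303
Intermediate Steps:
j(U, z) = 2*U/z (j(U, z) = 4*((U + 0)/(z + z)) = 4*(U/((2*z))) = 4*(U*(1/(2*z))) = 4*(U/(2*z)) = 2*U/z)
N(Q, Y) = Q + 3*Y (N(Q, Y) = (Q + Y) + 2*Y = Q + 3*Y)
B = 1/33 (B = 1/(2*(-51)/34 + 3*(28 - 16)) = 1/(2*(-51)*(1/34) + 3*12) = 1/(-3 + 36) = 1/33 ≈ 0.030303)
-B = -1*1/33 = -1/33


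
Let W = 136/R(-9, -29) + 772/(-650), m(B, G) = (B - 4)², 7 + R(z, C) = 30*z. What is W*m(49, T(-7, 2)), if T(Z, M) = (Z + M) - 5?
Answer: -12240882/3601 ≈ -3399.3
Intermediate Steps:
R(z, C) = -7 + 30*z
T(Z, M) = -5 + M + Z (T(Z, M) = (M + Z) - 5 = -5 + M + Z)
m(B, G) = (-4 + B)²
W = -151122/90025 (W = 136/(-7 + 30*(-9)) + 772/(-650) = 136/(-7 - 270) + 772*(-1/650) = 136/(-277) - 386/325 = 136*(-1/277) - 386/325 = -136/277 - 386/325 = -151122/90025 ≈ -1.6787)
W*m(49, T(-7, 2)) = -151122*(-4 + 49)²/90025 = -151122/90025*45² = -151122/90025*2025 = -12240882/3601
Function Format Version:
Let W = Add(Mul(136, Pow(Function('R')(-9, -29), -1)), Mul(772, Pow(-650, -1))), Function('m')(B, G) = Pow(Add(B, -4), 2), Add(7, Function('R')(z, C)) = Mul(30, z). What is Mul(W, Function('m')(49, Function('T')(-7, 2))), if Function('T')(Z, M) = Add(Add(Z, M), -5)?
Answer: Rational(-12240882, 3601) ≈ -3399.3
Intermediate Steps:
Function('R')(z, C) = Add(-7, Mul(30, z))
Function('T')(Z, M) = Add(-5, M, Z) (Function('T')(Z, M) = Add(Add(M, Z), -5) = Add(-5, M, Z))
Function('m')(B, G) = Pow(Add(-4, B), 2)
W = Rational(-151122, 90025) (W = Add(Mul(136, Pow(Add(-7, Mul(30, -9)), -1)), Mul(772, Pow(-650, -1))) = Add(Mul(136, Pow(Add(-7, -270), -1)), Mul(772, Rational(-1, 650))) = Add(Mul(136, Pow(-277, -1)), Rational(-386, 325)) = Add(Mul(136, Rational(-1, 277)), Rational(-386, 325)) = Add(Rational(-136, 277), Rational(-386, 325)) = Rational(-151122, 90025) ≈ -1.6787)
Mul(W, Function('m')(49, Function('T')(-7, 2))) = Mul(Rational(-151122, 90025), Pow(Add(-4, 49), 2)) = Mul(Rational(-151122, 90025), Pow(45, 2)) = Mul(Rational(-151122, 90025), 2025) = Rational(-12240882, 3601)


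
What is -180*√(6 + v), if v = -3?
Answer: -180*√3 ≈ -311.77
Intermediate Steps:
-180*√(6 + v) = -180*√(6 - 3) = -180*√3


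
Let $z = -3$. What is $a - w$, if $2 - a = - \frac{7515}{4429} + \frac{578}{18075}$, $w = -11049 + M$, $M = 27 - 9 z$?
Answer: $\frac{880489036138}{80054175} \approx 10999.0$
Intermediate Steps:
$M = 54$ ($M = 27 - -27 = 27 + 27 = 54$)
$w = -10995$ ($w = -11049 + 54 = -10995$)
$a = \frac{293382013}{80054175}$ ($a = 2 - \left(- \frac{7515}{4429} + \frac{578}{18075}\right) = 2 - - \frac{133273663}{80054175} = 2 + \frac{133273663}{80054175} = \frac{293382013}{80054175} \approx 3.6648$)
$a - w = \frac{293382013}{80054175} - -10995 = \frac{293382013}{80054175} + 10995 = \frac{880489036138}{80054175}$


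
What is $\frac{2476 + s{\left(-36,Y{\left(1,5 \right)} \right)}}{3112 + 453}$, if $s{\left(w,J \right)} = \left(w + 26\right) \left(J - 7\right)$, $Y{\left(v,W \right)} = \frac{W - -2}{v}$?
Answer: $\frac{2476}{3565} \approx 0.69453$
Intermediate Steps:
$Y{\left(v,W \right)} = \frac{2 + W}{v}$ ($Y{\left(v,W \right)} = \frac{W + 2}{v} = \frac{2 + W}{v}$)
$s{\left(w,J \right)} = \left(-7 + J\right) \left(26 + w\right)$ ($s{\left(w,J \right)} = \left(26 + w\right) \left(-7 + J\right) = \left(-7 + J\right) \left(26 + w\right)$)
$\frac{2476 + s{\left(-36,Y{\left(1,5 \right)} \right)}}{3112 + 453} = \frac{2476 + \left(-182 - -252 + 26 \frac{2 + 5}{1} + \frac{2 + 5}{1} \left(-36\right)\right)}{3112 + 453} = \frac{2476 + \left(-182 + 252 + 26 \cdot 1 \cdot 7 + 1 \cdot 7 \left(-36\right)\right)}{3565} = \left(2476 + \left(-182 + 252 + 26 \cdot 7 + 7 \left(-36\right)\right)\right) \frac{1}{3565} = \left(2476 + \left(-182 + 252 + 182 - 252\right)\right) \frac{1}{3565} = \left(2476 + 0\right) \frac{1}{3565} = 2476 \cdot \frac{1}{3565} = \frac{2476}{3565}$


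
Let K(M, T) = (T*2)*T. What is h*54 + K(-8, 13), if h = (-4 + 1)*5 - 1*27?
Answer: -1930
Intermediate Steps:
K(M, T) = 2*T² (K(M, T) = (2*T)*T = 2*T²)
h = -42 (h = -3*5 - 27 = -15 - 27 = -42)
h*54 + K(-8, 13) = -42*54 + 2*13² = -2268 + 2*169 = -2268 + 338 = -1930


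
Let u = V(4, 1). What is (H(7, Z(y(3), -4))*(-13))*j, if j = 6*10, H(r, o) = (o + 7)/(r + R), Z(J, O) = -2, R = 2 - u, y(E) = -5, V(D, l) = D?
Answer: -780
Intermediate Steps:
u = 4
R = -2 (R = 2 - 1*4 = 2 - 4 = -2)
H(r, o) = (7 + o)/(-2 + r) (H(r, o) = (o + 7)/(r - 2) = (7 + o)/(-2 + r))
j = 60
(H(7, Z(y(3), -4))*(-13))*j = (((7 - 2)/(-2 + 7))*(-13))*60 = ((5/5)*(-13))*60 = (((⅕)*5)*(-13))*60 = (1*(-13))*60 = -13*60 = -780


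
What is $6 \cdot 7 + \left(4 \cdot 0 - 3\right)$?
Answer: $39$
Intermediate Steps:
$6 \cdot 7 + \left(4 \cdot 0 - 3\right) = 42 + \left(0 - 3\right) = 42 - 3 = 39$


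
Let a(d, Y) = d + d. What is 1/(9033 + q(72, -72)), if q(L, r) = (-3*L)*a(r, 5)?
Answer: 1/40137 ≈ 2.4915e-5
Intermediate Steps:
a(d, Y) = 2*d
q(L, r) = -6*L*r (q(L, r) = (-3*L)*(2*r) = -6*L*r)
1/(9033 + q(72, -72)) = 1/(9033 - 6*72*(-72)) = 1/(9033 + 31104) = 1/40137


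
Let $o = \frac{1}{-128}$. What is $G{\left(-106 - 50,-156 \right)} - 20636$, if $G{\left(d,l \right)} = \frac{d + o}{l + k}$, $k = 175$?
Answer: $- \frac{2642459}{128} \approx -20644.0$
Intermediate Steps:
$o = - \frac{1}{128} \approx -0.0078125$
$G{\left(d,l \right)} = \frac{- \frac{1}{128} + d}{175 + l}$ ($G{\left(d,l \right)} = \frac{d - \frac{1}{128}}{l + 175} = \frac{- \frac{1}{128} + d}{175 + l}$)
$G{\left(-106 - 50,-156 \right)} - 20636 = \frac{- \frac{1}{128} - 156}{175 - 156} - 20636 = \frac{- \frac{1}{128} - 156}{19} - 20636 = \frac{1}{19} \left(- \frac{19969}{128}\right) - 20636 = - \frac{1051}{128} - 20636 = - \frac{2642459}{128}$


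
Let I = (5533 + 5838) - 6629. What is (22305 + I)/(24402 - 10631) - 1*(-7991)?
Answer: 110071108/13771 ≈ 7993.0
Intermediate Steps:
I = 4742 (I = 11371 - 6629 = 4742)
(22305 + I)/(24402 - 10631) - 1*(-7991) = (22305 + 4742)/(24402 - 10631) - 1*(-7991) = 27047/13771 + 7991 = 110071108/13771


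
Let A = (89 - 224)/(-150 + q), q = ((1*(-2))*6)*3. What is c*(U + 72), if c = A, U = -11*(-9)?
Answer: 7695/62 ≈ 124.11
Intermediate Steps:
U = 99
q = -36 (q = -2*6*3 = -12*3 = -36)
A = 45/62 (A = (89 - 224)/(-150 - 36) = -135/(-186) = -135*(-1/186) = 45/62 ≈ 0.72581)
c = 45/62 ≈ 0.72581
c*(U + 72) = 45*(99 + 72)/62 = (45/62)*171 = 7695/62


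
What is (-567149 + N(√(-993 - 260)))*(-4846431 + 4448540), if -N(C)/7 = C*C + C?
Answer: 222173580798 + 2785237*I*√1253 ≈ 2.2217e+11 + 9.8591e+7*I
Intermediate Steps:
N(C) = -7*C - 7*C² (N(C) = -7*(C*C + C) = -7*(C² + C) = -7*(C + C²) = -7*C - 7*C²)
(-567149 + N(√(-993 - 260)))*(-4846431 + 4448540) = (-567149 - 7*√(-993 - 260)*(1 + √(-993 - 260)))*(-4846431 + 4448540) = (-567149 - 7*√(-1253)*(1 + √(-1253)))*(-397891) = (-567149 - 7*I*√1253*(1 + I*√1253))*(-397891) = 225663482759 + 2785237*I*√1253*(1 + I*√1253)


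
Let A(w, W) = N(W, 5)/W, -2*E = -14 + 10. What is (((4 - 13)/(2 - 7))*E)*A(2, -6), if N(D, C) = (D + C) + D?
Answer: 21/5 ≈ 4.2000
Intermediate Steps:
E = 2 (E = -(-14 + 10)/2 = -1/2*(-4) = 2)
N(D, C) = C + 2*D (N(D, C) = (C + D) + D = C + 2*D)
A(w, W) = (5 + 2*W)/W
(((4 - 13)/(2 - 7))*E)*A(2, -6) = (((4 - 13)/(2 - 7))*2)*(2 + 5/(-6)) = (-9/(-5)*2)*(2 + 5*(-1/6)) = (-9*(-1/5)*2)*(2 - 5/6) = ((9/5)*2)*(7/6) = (18/5)*(7/6) = 21/5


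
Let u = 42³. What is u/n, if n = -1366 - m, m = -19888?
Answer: 4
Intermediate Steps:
n = 18522 (n = -1366 - 1*(-19888) = -1366 + 19888 = 18522)
u = 74088
u/n = 74088/18522 = 74088*(1/18522) = 4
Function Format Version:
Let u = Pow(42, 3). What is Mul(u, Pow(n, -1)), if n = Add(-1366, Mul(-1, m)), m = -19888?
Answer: 4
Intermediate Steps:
n = 18522 (n = Add(-1366, Mul(-1, -19888)) = Add(-1366, 19888) = 18522)
u = 74088
Mul(u, Pow(n, -1)) = Mul(74088, Pow(18522, -1)) = Mul(74088, Rational(1, 18522)) = 4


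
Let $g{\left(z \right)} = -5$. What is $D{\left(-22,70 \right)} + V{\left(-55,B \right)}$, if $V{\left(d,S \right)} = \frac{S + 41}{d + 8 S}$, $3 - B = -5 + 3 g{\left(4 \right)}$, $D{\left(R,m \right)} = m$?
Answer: $\frac{9094}{129} \approx 70.496$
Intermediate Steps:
$B = 23$ ($B = 3 - \left(-5 + 3 \left(-5\right)\right) = 3 - \left(-5 - 15\right) = 3 - -20 = 3 + 20 = 23$)
$V{\left(d,S \right)} = \frac{41 + S}{d + 8 S}$
$D{\left(-22,70 \right)} + V{\left(-55,B \right)} = 70 + \frac{41 + 23}{-55 + 8 \cdot 23} = 70 + \frac{1}{-55 + 184} \cdot 64 = 70 + \frac{1}{129} \cdot 64 = 70 + \frac{64}{129} = \frac{9094}{129}$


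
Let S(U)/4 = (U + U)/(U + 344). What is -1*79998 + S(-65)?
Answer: -22319962/279 ≈ -80000.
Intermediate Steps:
S(U) = 8*U/(344 + U) (S(U) = 4*((U + U)/(U + 344)) = 4*((2*U)/(344 + U)) = 4*(2*U/(344 + U)) = 8*U/(344 + U))
-1*79998 + S(-65) = -1*79998 + 8*(-65)/(344 - 65) = -79998 + 8*(-65)/279 = -79998 + 8*(-65)*(1/279) = -79998 - 520/279 = -22319962/279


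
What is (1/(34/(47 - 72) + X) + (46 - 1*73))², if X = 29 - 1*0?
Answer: 347151424/477481 ≈ 727.05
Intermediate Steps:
X = 29 (X = 29 + 0 = 29)
(1/(34/(47 - 72) + X) + (46 - 1*73))² = (1/(34/(47 - 72) + 29) + (46 - 1*73))² = (1/(34/(-25) + 29) + (46 - 73))² = (1/(34*(-1/25) + 29) - 27)² = (1/(-34/25 + 29) - 27)² = (1/(691/25) - 27)² = (25/691 - 27)² = (-18632/691)² = 347151424/477481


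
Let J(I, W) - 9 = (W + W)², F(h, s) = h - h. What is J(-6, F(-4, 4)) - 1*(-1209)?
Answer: 1218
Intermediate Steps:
F(h, s) = 0
J(I, W) = 9 + 4*W² (J(I, W) = 9 + (W + W)² = 9 + (2*W)² = 9 + 4*W²)
J(-6, F(-4, 4)) - 1*(-1209) = (9 + 4*0²) - 1*(-1209) = (9 + 4*0) + 1209 = (9 + 0) + 1209 = 9 + 1209 = 1218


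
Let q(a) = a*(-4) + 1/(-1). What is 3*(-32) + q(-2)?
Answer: -89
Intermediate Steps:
q(a) = -1 - 4*a (q(a) = -4*a + 1*(-1) = -4*a - 1 = -1 - 4*a)
3*(-32) + q(-2) = 3*(-32) + (-1 - 4*(-2)) = -96 + (-1 + 8) = -96 + 7 = -89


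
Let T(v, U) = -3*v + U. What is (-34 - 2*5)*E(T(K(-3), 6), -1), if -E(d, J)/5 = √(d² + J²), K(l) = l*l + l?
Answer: 220*√145 ≈ 2649.2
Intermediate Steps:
K(l) = l + l² (K(l) = l² + l = l + l²)
T(v, U) = U - 3*v
E(d, J) = -5*√(J² + d²) (E(d, J) = -5*√(d² + J²) = -5*√(J² + d²))
(-34 - 2*5)*E(T(K(-3), 6), -1) = (-34 - 2*5)*(-5*√((-1)² + (6 - (-9)*(1 - 3))²)) = (-34 - 10)*(-5*√(1 + (6 - (-9)*(-2))²)) = -(-220)*√(1 + (6 - 3*6)²) = -(-220)*√(1 + (6 - 18)²) = -(-220)*√(1 + (-12)²) = -(-220)*√(1 + 144) = -(-220)*√145 = 220*√145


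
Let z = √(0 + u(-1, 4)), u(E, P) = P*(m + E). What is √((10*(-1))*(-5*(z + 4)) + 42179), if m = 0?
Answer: √(42379 + 100*I) ≈ 205.86 + 0.243*I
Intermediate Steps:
u(E, P) = E*P (u(E, P) = P*(0 + E) = P*E = E*P)
z = 2*I (z = √(0 - 1*4) = √(0 - 4) = √(-4) = 2*I ≈ 2.0*I)
√((10*(-1))*(-5*(z + 4)) + 42179) = √((10*(-1))*(-5*(2*I + 4)) + 42179) = √(-(-50)*(4 + 2*I) + 42179) = √(-10*(-20 - 10*I) + 42179) = √((200 + 100*I) + 42179) = √(42379 + 100*I)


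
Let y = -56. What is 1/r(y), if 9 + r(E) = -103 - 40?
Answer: -1/152 ≈ -0.0065789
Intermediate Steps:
r(E) = -152 (r(E) = -9 + (-103 - 40) = -9 - 143 = -152)
1/r(y) = 1/(-152) = -1/152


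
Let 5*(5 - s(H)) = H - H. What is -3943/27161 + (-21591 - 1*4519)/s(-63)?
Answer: -141838685/27161 ≈ -5222.1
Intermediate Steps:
s(H) = 5 (s(H) = 5 - (H - H)/5 = 5 - ⅕*0 = 5 + 0 = 5)
-3943/27161 + (-21591 - 1*4519)/s(-63) = -3943/27161 + (-21591 - 1*4519)/5 = -3943*1/27161 + (-21591 - 4519)*(⅕) = -3943/27161 - 26110*⅕ = -3943/27161 - 5222 = -141838685/27161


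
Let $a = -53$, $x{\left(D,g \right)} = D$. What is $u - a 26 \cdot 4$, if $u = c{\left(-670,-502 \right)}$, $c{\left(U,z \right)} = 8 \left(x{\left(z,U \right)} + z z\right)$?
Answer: $2017528$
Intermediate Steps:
$c{\left(U,z \right)} = 8 z + 8 z^{2}$ ($c{\left(U,z \right)} = 8 \left(z + z z\right) = 8 \left(z + z^{2}\right) = 8 z + 8 z^{2}$)
$u = 2012016$ ($u = 8 \left(-502\right) \left(1 - 502\right) = 8 \left(-502\right) \left(-501\right) = 2012016$)
$u - a 26 \cdot 4 = 2012016 - \left(-53\right) 26 \cdot 4 = 2012016 - \left(-1378\right) 4 = 2012016 - -5512 = 2012016 + 5512 = 2017528$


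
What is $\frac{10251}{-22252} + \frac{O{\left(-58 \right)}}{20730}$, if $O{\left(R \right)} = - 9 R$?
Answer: $- \frac{33481281}{76880660} \approx -0.4355$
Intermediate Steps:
$\frac{10251}{-22252} + \frac{O{\left(-58 \right)}}{20730} = \frac{10251}{-22252} + \frac{\left(-9\right) \left(-58\right)}{20730} = 10251 \left(- \frac{1}{22252}\right) + 522 \cdot \frac{1}{20730} = - \frac{10251}{22252} + \frac{87}{3455} = - \frac{33481281}{76880660}$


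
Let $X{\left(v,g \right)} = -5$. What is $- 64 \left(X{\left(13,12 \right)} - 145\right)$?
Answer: $9600$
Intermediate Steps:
$- 64 \left(X{\left(13,12 \right)} - 145\right) = - 64 \left(-5 - 145\right) = \left(-64\right) \left(-150\right) = 9600$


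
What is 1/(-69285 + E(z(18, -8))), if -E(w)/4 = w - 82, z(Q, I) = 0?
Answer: -1/68957 ≈ -1.4502e-5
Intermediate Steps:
E(w) = 328 - 4*w (E(w) = -4*(w - 82) = -4*(-82 + w) = 328 - 4*w)
1/(-69285 + E(z(18, -8))) = 1/(-69285 + (328 - 4*0)) = 1/(-69285 + (328 + 0)) = 1/(-69285 + 328) = 1/(-68957) = -1/68957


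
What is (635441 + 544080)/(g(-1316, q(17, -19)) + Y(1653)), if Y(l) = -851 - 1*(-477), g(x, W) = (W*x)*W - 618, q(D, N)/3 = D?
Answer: -1179521/3423908 ≈ -0.34450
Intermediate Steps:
q(D, N) = 3*D
g(x, W) = -618 + x*W**2 (g(x, W) = x*W**2 - 618 = -618 + x*W**2)
Y(l) = -374 (Y(l) = -851 + 477 = -374)
(635441 + 544080)/(g(-1316, q(17, -19)) + Y(1653)) = (635441 + 544080)/((-618 - 1316*(3*17)**2) - 374) = 1179521/((-618 - 1316*51**2) - 374) = 1179521/((-618 - 1316*2601) - 374) = 1179521/((-618 - 3422916) - 374) = 1179521/(-3423534 - 374) = 1179521/(-3423908) = 1179521*(-1/3423908) = -1179521/3423908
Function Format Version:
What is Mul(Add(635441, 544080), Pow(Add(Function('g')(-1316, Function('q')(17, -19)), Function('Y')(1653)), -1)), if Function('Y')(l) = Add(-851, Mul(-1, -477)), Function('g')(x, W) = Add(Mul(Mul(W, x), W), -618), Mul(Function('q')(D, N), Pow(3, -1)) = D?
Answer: Rational(-1179521, 3423908) ≈ -0.34450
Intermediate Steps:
Function('q')(D, N) = Mul(3, D)
Function('g')(x, W) = Add(-618, Mul(x, Pow(W, 2))) (Function('g')(x, W) = Add(Mul(x, Pow(W, 2)), -618) = Add(-618, Mul(x, Pow(W, 2))))
Function('Y')(l) = -374 (Function('Y')(l) = Add(-851, 477) = -374)
Mul(Add(635441, 544080), Pow(Add(Function('g')(-1316, Function('q')(17, -19)), Function('Y')(1653)), -1)) = Mul(Add(635441, 544080), Pow(Add(Add(-618, Mul(-1316, Pow(Mul(3, 17), 2))), -374), -1)) = Mul(1179521, Pow(Add(Add(-618, Mul(-1316, Pow(51, 2))), -374), -1)) = Mul(1179521, Pow(Add(Add(-618, Mul(-1316, 2601)), -374), -1)) = Mul(1179521, Pow(Add(Add(-618, -3422916), -374), -1)) = Mul(1179521, Pow(Add(-3423534, -374), -1)) = Mul(1179521, Pow(-3423908, -1)) = Mul(1179521, Rational(-1, 3423908)) = Rational(-1179521, 3423908)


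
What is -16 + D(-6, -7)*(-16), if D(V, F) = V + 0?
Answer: 80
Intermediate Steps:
D(V, F) = V
-16 + D(-6, -7)*(-16) = -16 - 6*(-16) = -16 + 96 = 80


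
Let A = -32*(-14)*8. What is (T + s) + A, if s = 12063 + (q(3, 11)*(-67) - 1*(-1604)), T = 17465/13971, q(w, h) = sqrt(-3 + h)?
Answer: 241031186/13971 - 134*sqrt(2) ≈ 17063.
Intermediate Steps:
A = 3584 (A = 448*8 = 3584)
T = 17465/13971 (T = 17465*(1/13971) = 17465/13971 ≈ 1.2501)
s = 13667 - 134*sqrt(2) (s = 12063 + (sqrt(-3 + 11)*(-67) - 1*(-1604)) = 12063 + (sqrt(8)*(-67) + 1604) = 12063 + ((2*sqrt(2))*(-67) + 1604) = 12063 + (-134*sqrt(2) + 1604) = 12063 + (1604 - 134*sqrt(2)) = 13667 - 134*sqrt(2) ≈ 13478.)
(T + s) + A = (17465/13971 + (13667 - 134*sqrt(2))) + 3584 = (190959122/13971 - 134*sqrt(2)) + 3584 = 241031186/13971 - 134*sqrt(2)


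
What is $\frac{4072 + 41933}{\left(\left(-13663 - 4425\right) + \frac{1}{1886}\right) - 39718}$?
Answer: $- \frac{5784362}{7268141} \approx -0.79585$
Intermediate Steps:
$\frac{4072 + 41933}{\left(\left(-13663 - 4425\right) + \frac{1}{1886}\right) - 39718} = \frac{46005}{\left(-18088 + \frac{1}{1886}\right) - 39718} = \frac{46005}{- \frac{34113967}{1886} - 39718} = \frac{46005}{- \frac{109022115}{1886}} = 46005 \left(- \frac{1886}{109022115}\right) = - \frac{5784362}{7268141}$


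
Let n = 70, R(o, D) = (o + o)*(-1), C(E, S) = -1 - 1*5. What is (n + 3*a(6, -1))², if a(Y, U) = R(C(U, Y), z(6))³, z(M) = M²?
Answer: 27604516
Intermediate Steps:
C(E, S) = -6 (C(E, S) = -1 - 5 = -6)
R(o, D) = -2*o (R(o, D) = (2*o)*(-1) = -2*o)
a(Y, U) = 1728 (a(Y, U) = (-2*(-6))³ = 12³ = 1728)
(n + 3*a(6, -1))² = (70 + 3*1728)² = (70 + 5184)² = 5254² = 27604516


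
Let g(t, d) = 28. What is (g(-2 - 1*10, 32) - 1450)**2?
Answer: 2022084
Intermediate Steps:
(g(-2 - 1*10, 32) - 1450)**2 = (28 - 1450)**2 = (-1422)**2 = 2022084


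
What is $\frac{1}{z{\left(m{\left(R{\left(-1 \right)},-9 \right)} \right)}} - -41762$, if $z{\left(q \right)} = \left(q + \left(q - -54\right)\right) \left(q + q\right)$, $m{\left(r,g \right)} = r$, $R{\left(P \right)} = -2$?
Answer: $\frac{8352399}{200} \approx 41762.0$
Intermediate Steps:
$z{\left(q \right)} = 2 q \left(54 + 2 q\right)$ ($z{\left(q \right)} = \left(q + \left(q + 54\right)\right) 2 q = \left(q + \left(54 + q\right)\right) 2 q = \left(54 + 2 q\right) 2 q = 2 q \left(54 + 2 q\right)$)
$\frac{1}{z{\left(m{\left(R{\left(-1 \right)},-9 \right)} \right)}} - -41762 = \frac{1}{4 \left(-2\right) \left(27 - 2\right)} - -41762 = \frac{1}{4 \left(-2\right) 25} + 41762 = \frac{1}{-200} + 41762 = - \frac{1}{200} + 41762 = \frac{8352399}{200}$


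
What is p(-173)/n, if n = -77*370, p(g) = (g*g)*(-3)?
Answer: 89787/28490 ≈ 3.1515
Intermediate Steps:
p(g) = -3*g² (p(g) = g²*(-3) = -3*g²)
n = -28490
p(-173)/n = -3*(-173)²/(-28490) = -3*29929*(-1/28490) = -89787*(-1/28490) = 89787/28490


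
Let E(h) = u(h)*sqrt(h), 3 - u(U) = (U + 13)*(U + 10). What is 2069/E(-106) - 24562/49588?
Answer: -12281/24794 + 2069*I*sqrt(106)/946050 ≈ -0.49532 + 0.022516*I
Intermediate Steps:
u(U) = 3 - (10 + U)*(13 + U) (u(U) = 3 - (U + 13)*(U + 10) = 3 - (13 + U)*(10 + U) = 3 - (10 + U)*(13 + U))
E(h) = sqrt(h)*(-127 - h**2 - 23*h) (E(h) = (-127 - h**2 - 23*h)*sqrt(h) = sqrt(h)*(-127 - h**2 - 23*h))
2069/E(-106) - 24562/49588 = 2069/((sqrt(-106)*(-127 - 1*(-106)**2 - 23*(-106)))) - 24562/49588 = 2069/(((I*sqrt(106))*(-127 - 1*11236 + 2438))) - 24562*1/49588 = 2069/(((I*sqrt(106))*(-127 - 11236 + 2438))) - 12281/24794 = 2069/(((I*sqrt(106))*(-8925))) - 12281/24794 = 2069/((-8925*I*sqrt(106))) - 12281/24794 = 2069*(I*sqrt(106)/946050) - 12281/24794 = 2069*I*sqrt(106)/946050 - 12281/24794 = -12281/24794 + 2069*I*sqrt(106)/946050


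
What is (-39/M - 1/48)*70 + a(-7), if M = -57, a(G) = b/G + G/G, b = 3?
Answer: 150049/3192 ≈ 47.008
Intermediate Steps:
a(G) = 1 + 3/G (a(G) = 3/G + G/G = 3/G + 1 = 1 + 3/G)
(-39/M - 1/48)*70 + a(-7) = (-39/(-57) - 1/48)*70 + (3 - 7)/(-7) = (-39*(-1/57) - 1*1/48)*70 - 1/7*(-4) = (13/19 - 1/48)*70 + 4/7 = (605/912)*70 + 4/7 = 21175/456 + 4/7 = 150049/3192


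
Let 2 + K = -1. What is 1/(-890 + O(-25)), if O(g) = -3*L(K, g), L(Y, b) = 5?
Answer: -1/905 ≈ -0.0011050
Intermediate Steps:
K = -3 (K = -2 - 1 = -3)
O(g) = -15 (O(g) = -3*5 = -15)
1/(-890 + O(-25)) = 1/(-890 - 15) = 1/(-905) = -1/905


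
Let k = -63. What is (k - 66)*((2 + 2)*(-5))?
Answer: 2580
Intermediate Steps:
(k - 66)*((2 + 2)*(-5)) = (-63 - 66)*((2 + 2)*(-5)) = -516*(-5) = -129*(-20) = 2580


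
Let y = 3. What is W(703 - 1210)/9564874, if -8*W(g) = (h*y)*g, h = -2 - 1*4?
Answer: -4563/38259496 ≈ -0.00011926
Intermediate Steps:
h = -6 (h = -2 - 4 = -6)
W(g) = 9*g/4 (W(g) = -(-6*3)*g/8 = -(-9)*g/4 = 9*g/4)
W(703 - 1210)/9564874 = (9*(703 - 1210)/4)/9564874 = ((9/4)*(-507))*(1/9564874) = -4563/4*1/9564874 = -4563/38259496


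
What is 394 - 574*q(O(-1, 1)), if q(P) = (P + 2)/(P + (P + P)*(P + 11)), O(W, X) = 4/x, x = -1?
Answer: 5623/15 ≈ 374.87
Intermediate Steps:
O(W, X) = -4 (O(W, X) = 4/(-1) = 4*(-1) = -4)
q(P) = (2 + P)/(P + 2*P*(11 + P)) (q(P) = (2 + P)/(P + (2*P)*(11 + P)) = (2 + P)/(P + 2*P*(11 + P)))
394 - 574*q(O(-1, 1)) = 394 - 574*(2 - 4)/((-4)*(23 + 2*(-4))) = 394 - (-287)*(-2)/(2*(23 - 8)) = 394 - (-287)*(-2)/(2*15) = 394 - 574*1/30 = 394 - 287/15 = 5623/15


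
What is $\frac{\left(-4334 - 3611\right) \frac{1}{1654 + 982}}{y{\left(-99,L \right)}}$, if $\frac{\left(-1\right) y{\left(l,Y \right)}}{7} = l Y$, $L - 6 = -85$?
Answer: $\frac{1135}{20616156} \approx 5.5054 \cdot 10^{-5}$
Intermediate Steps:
$L = -79$ ($L = 6 - 85 = -79$)
$y{\left(l,Y \right)} = - 7 Y l$ ($y{\left(l,Y \right)} = - 7 l Y = - 7 Y l$)
$\frac{\left(-4334 - 3611\right) \frac{1}{1654 + 982}}{y{\left(-99,L \right)}} = \frac{\left(-4334 - 3611\right) \frac{1}{1654 + 982}}{\left(-7\right) \left(-79\right) \left(-99\right)} = \frac{\left(-7945\right) \frac{1}{2636}}{-54747} = \left(-7945\right) \frac{1}{2636} \left(- \frac{1}{54747}\right) = \left(- \frac{7945}{2636}\right) \left(- \frac{1}{54747}\right) = \frac{1135}{20616156}$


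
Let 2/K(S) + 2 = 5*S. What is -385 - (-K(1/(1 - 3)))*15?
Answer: -1175/3 ≈ -391.67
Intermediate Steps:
K(S) = 2/(-2 + 5*S)
-385 - (-K(1/(1 - 3)))*15 = -385 - (-2/(-2 + 5/(1 - 3)))*15 = -385 - (-2/(-2 + 5/(-2)))*15 = -385 - (-2/(-2 + 5*(-½)))*15 = -385 - (-2/(-2 - 5/2))*15 = -385 - (-2/(-9/2))*15 = -385 - (-2*(-2)/9)*15 = -385 - (-1*(-4/9))*15 = -385 - 4*15/9 = -385 - 1*20/3 = -385 - 20/3 = -1175/3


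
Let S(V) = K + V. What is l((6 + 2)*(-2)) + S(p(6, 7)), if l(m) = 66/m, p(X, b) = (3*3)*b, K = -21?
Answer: 303/8 ≈ 37.875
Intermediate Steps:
p(X, b) = 9*b
S(V) = -21 + V
l((6 + 2)*(-2)) + S(p(6, 7)) = 66/(((6 + 2)*(-2))) + (-21 + 9*7) = 66/((8*(-2))) + (-21 + 63) = 66/(-16) + 42 = 66*(-1/16) + 42 = -33/8 + 42 = 303/8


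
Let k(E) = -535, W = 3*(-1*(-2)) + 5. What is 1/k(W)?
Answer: -1/535 ≈ -0.0018692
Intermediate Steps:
W = 11 (W = 3*2 + 5 = 6 + 5 = 11)
1/k(W) = 1/(-535) = -1/535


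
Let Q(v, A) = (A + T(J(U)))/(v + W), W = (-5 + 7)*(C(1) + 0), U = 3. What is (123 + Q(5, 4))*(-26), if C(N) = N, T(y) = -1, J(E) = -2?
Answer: -22464/7 ≈ -3209.1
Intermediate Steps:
W = 2 (W = (-5 + 7)*(1 + 0) = 2*1 = 2)
Q(v, A) = (-1 + A)/(2 + v) (Q(v, A) = (A - 1)/(v + 2) = (-1 + A)/(2 + v))
(123 + Q(5, 4))*(-26) = (123 + (-1 + 4)/(2 + 5))*(-26) = (123 + 3/7)*(-26) = (864/7)*(-26) = -22464/7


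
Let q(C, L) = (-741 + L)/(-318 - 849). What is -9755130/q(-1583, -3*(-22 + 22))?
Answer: -3794745570/247 ≈ -1.5363e+7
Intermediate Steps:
q(C, L) = 247/389 - L/1167 (q(C, L) = (-741 + L)/(-1167) = (-741 + L)*(-1/1167) = 247/389 - L/1167)
-9755130/q(-1583, -3*(-22 + 22)) = -9755130/(247/389 - (-1)*(-22 + 22)/389) = -9755130/(247/389 - (-1)*0/389) = -9755130/(247/389 - 1/1167*0) = -9755130/(247/389 + 0) = -9755130/247/389 = -9755130*389/247 = -3794745570/247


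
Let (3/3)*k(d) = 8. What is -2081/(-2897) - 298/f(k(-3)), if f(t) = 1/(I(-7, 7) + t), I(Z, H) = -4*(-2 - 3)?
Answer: -24170487/2897 ≈ -8343.3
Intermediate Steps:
I(Z, H) = 20 (I(Z, H) = -4*(-5) = 20)
k(d) = 8
f(t) = 1/(20 + t)
-2081/(-2897) - 298/f(k(-3)) = -2081/(-2897) - 298/(1/(20 + 8)) = -2081*(-1/2897) - 298/(1/28) = 2081/2897 - 298/1/28 = 2081/2897 - 298*28 = 2081/2897 - 8344 = -24170487/2897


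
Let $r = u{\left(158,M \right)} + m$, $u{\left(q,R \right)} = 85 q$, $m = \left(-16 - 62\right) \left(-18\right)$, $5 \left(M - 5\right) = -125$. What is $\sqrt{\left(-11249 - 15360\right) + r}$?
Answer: $5 i \sqrt{471} \approx 108.51 i$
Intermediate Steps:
$M = -20$ ($M = 5 + \frac{1}{5} \left(-125\right) = 5 - 25 = -20$)
$m = 1404$ ($m = \left(-78\right) \left(-18\right) = 1404$)
$r = 14834$ ($r = 85 \cdot 158 + 1404 = 13430 + 1404 = 14834$)
$\sqrt{\left(-11249 - 15360\right) + r} = \sqrt{\left(-11249 - 15360\right) + 14834} = \sqrt{-26609 + 14834} = \sqrt{-11775} = 5 i \sqrt{471}$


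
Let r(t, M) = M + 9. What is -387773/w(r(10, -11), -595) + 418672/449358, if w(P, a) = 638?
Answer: -86990893499/143345202 ≈ -606.86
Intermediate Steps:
r(t, M) = 9 + M
-387773/w(r(10, -11), -595) + 418672/449358 = -387773/638 + 418672/449358 = -387773*1/638 + 418672*(1/449358) = -387773/638 + 209336/224679 = -86990893499/143345202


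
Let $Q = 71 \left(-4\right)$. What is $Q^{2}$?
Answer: $80656$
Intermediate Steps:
$Q = -284$
$Q^{2} = \left(-284\right)^{2} = 80656$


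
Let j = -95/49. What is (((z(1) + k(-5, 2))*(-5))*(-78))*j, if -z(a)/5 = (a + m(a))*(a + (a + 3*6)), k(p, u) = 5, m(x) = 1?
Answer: 7224750/49 ≈ 1.4744e+5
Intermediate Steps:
z(a) = -5*(1 + a)*(18 + 2*a) (z(a) = -5*(a + 1)*(a + (a + 3*6)) = -5*(1 + a)*(a + (a + 18)) = -5*(1 + a)*(a + (18 + a)) = -5*(1 + a)*(18 + 2*a))
j = -95/49 (j = -95*1/49 = -95/49 ≈ -1.9388)
(((z(1) + k(-5, 2))*(-5))*(-78))*j = ((((-90 - 100*1 - 10*1**2) + 5)*(-5))*(-78))*(-95/49) = ((((-90 - 100 - 10*1) + 5)*(-5))*(-78))*(-95/49) = ((((-90 - 100 - 10) + 5)*(-5))*(-78))*(-95/49) = (((-200 + 5)*(-5))*(-78))*(-95/49) = (-195*(-5)*(-78))*(-95/49) = (975*(-78))*(-95/49) = -76050*(-95/49) = 7224750/49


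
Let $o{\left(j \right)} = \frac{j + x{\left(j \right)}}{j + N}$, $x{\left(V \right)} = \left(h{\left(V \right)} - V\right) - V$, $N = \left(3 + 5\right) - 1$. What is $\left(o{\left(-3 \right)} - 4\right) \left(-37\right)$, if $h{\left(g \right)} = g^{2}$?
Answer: $37$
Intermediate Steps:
$N = 7$ ($N = 8 - 1 = 7$)
$x{\left(V \right)} = V^{2} - 2 V$ ($x{\left(V \right)} = \left(V^{2} - V\right) - V = V^{2} - 2 V$)
$o{\left(j \right)} = \frac{j + j \left(-2 + j\right)}{7 + j}$ ($o{\left(j \right)} = \frac{j + j \left(-2 + j\right)}{j + 7} = \frac{j + j \left(-2 + j\right)}{7 + j}$)
$\left(o{\left(-3 \right)} - 4\right) \left(-37\right) = \left(- \frac{3 \left(-1 - 3\right)}{7 - 3} - 4\right) \left(-37\right) = \left(\left(-3\right) \frac{1}{4} \left(-4\right) - 4\right) \left(-37\right) = \left(3 - 4\right) \left(-37\right) = \left(-1\right) \left(-37\right) = 37$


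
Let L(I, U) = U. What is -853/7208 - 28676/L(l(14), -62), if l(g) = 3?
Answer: 103321861/223448 ≈ 462.40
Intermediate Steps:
-853/7208 - 28676/L(l(14), -62) = -853/7208 - 28676/(-62) = -853*1/7208 - 28676*(-1/62) = -853/7208 + 14338/31 = 103321861/223448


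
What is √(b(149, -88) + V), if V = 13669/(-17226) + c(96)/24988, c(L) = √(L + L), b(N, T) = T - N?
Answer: √(-305963334441025206 + 411934226616*√3)/35870274 ≈ 15.421*I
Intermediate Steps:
c(L) = √2*√L (c(L) = √(2*L) = √2*√L)
V = -13669/17226 + 2*√3/6247 (V = 13669/(-17226) + (√2*√96)/24988 = 13669*(-1/17226) + (√2*(4*√6))*(1/24988) = -13669/17226 + (8*√3)*(1/24988) = -13669/17226 + 2*√3/6247 ≈ -0.79296)
√(b(149, -88) + V) = √((-88 - 1*149) + (-13669/17226 + 2*√3/6247)) = √((-88 - 149) + (-13669/17226 + 2*√3/6247)) = √(-237 + (-13669/17226 + 2*√3/6247)) = √(-4096231/17226 + 2*√3/6247)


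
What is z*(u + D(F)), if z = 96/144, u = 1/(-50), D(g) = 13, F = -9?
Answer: 649/75 ≈ 8.6533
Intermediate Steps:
u = -1/50 ≈ -0.020000
z = 2/3 (z = 96*(1/144) = 2/3 ≈ 0.66667)
z*(u + D(F)) = 2*(-1/50 + 13)/3 = (2/3)*(649/50) = 649/75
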